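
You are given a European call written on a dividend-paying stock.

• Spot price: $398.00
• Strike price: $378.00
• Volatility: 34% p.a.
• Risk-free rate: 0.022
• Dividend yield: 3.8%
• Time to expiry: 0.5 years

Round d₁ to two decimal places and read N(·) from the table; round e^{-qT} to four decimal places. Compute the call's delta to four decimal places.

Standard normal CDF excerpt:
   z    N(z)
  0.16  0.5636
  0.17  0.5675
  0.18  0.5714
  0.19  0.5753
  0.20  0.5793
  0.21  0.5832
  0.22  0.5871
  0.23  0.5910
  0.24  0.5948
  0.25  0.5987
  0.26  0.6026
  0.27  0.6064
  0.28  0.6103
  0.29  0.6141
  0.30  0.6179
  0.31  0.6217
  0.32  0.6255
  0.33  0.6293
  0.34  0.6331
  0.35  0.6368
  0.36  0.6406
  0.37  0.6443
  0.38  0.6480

T = 0.5;  σ√T = 0.2404
d₁ = [ln(398/378) + (0.022 − 0.038 + ½·0.34²)·0.5] / (σ√T) = (0.0516 + 0.0209) / 0.2404 = 0.3014 ≈ 0.30
N(d₁) = N(0.30) = 0.6179
Δ_call = e^(−qT)·N(d₁) = 0.9812·0.6179 = 0.6063

0.6063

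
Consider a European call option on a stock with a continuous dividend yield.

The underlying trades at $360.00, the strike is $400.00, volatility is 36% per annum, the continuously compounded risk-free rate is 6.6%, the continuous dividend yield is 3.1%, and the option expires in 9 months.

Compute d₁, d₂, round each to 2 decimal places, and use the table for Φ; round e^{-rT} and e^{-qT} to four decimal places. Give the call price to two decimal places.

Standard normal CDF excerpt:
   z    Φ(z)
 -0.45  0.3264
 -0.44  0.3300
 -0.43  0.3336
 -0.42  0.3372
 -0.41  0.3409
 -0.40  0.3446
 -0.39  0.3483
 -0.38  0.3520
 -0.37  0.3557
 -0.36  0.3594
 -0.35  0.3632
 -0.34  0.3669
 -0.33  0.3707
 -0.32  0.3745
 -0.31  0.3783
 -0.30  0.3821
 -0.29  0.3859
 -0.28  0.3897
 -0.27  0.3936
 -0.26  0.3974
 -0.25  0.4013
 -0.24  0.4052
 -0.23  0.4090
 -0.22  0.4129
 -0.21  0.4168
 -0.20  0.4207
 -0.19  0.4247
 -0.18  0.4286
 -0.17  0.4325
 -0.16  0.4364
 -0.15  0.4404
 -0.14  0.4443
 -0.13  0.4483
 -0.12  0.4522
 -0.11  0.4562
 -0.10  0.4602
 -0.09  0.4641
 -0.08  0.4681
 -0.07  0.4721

σ√T = 0.36 × 0.8660 = 0.3118
d₁ = [ln(360/400) + (0.066 − 0.031 + 0.36²/2)·0.75] / 0.3118 = [-0.1054 + 0.0748] / 0.3118 = -0.0979 ⇒ -0.10
d₂ = d₁ − σ√T = -0.0979 − 0.3118 = -0.4096 ⇒ -0.41
exp(−qT) = exp(−0.031·0.75) = 0.9770;  exp(−rT) = exp(−0.066·0.75) = 0.9517
N(d₁) = N(-0.10) = 0.4602;  N(d₂) = N(-0.41) = 0.3409
C = 360·0.9770·0.4602 − 400·0.9517·0.3409 = 161.8615 − 129.7738 = 32.0877

$32.09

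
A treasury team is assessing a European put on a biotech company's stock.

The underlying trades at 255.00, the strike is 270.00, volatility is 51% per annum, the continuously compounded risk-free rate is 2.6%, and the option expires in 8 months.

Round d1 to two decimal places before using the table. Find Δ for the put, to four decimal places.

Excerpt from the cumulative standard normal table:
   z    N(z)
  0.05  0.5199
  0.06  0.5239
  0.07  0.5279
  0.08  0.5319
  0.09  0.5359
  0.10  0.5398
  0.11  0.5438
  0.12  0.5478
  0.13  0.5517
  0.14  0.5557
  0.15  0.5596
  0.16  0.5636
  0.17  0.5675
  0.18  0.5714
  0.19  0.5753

-0.4562

T = 0.6667;  σ√T = 0.4164
d₁ = [ln(255/270) + (0.026 + 0.51²/2)·0.6667] / 0.4164 = [-0.0572 + 0.1040] / 0.4164 = 0.1126 which rounds to 0.11
N(d₁) = N(0.11) = 0.5438
Δ_put = N(d₁) − 1 = 0.5438 − 1 = -0.4562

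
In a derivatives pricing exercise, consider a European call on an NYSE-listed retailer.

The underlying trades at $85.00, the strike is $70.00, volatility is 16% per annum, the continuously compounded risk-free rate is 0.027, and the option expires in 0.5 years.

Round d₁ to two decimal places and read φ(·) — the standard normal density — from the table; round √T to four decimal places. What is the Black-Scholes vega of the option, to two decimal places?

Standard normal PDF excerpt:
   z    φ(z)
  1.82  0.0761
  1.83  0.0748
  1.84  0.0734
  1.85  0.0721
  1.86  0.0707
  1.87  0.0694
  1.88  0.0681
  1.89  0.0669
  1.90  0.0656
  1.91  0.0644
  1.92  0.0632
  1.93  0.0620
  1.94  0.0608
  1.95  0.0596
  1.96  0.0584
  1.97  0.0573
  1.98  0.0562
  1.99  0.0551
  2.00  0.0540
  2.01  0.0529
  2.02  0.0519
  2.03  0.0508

4.02

T = 0.5;  σ√T = 0.1131
d₁ = [ln(85/70) + (0.027 + ½·0.16²)·0.5] / (σ√T) = (0.1942 + 0.0199) / 0.1131 = 1.8920 ⇒ 1.89
√T = √0.5 = 0.7071
φ(d₁) = φ(1.89) = 0.0669
vega = S·φ(d₁)·√T = 85·0.0669·0.7071 = 4.0209
(Call and put vega coincide under Black-Scholes.)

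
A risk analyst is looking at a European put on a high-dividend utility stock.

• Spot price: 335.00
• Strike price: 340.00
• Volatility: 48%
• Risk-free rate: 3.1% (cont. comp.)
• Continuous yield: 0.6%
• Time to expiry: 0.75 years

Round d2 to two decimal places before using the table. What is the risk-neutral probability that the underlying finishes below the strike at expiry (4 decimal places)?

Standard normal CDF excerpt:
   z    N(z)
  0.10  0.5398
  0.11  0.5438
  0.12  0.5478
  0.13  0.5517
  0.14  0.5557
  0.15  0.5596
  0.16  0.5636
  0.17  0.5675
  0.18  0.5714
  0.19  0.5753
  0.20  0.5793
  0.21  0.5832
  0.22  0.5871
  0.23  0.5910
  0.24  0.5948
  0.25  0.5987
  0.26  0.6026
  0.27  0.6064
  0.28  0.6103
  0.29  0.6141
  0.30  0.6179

0.5793

σ√T = 0.48·√0.75 = 0.4157
d₁ = [ln(335/340) + (0.031 − 0.006 + ½·0.48²)·0.75] / (σ√T) = (-0.0148 + 0.1051) / 0.4157 = 0.2173 ⇒ 0.22
d₂ = 0.2173 − 0.4157 = -0.1984 ⇒ -0.20
Risk-neutral Pr[S_T < K] = N(−d₂) = N(0.20) = 0.5793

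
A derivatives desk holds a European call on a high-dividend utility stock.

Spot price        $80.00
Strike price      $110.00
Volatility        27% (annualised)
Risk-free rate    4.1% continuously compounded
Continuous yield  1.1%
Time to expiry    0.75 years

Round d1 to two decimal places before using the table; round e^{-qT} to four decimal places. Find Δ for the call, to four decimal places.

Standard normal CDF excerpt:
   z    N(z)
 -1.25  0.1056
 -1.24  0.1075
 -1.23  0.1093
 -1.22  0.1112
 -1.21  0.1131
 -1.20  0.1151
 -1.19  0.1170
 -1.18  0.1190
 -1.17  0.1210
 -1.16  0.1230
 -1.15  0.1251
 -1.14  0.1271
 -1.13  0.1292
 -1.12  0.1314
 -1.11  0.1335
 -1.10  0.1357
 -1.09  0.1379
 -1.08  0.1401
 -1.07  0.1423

0.1241

σ√T = 0.27·√0.75 = 0.2338
d₁ = [ln(80/110) + (0.041 − 0.011 + 0.27²/2)·0.75] / 0.2338 = [-0.3185 + 0.0498] / 0.2338 = -1.1488 ≈ -1.15
N(d₁) = N(-1.15) = 0.1251
Δ_call = exp(−qT)·N(d₁) = 0.9918·0.1251 = 0.1241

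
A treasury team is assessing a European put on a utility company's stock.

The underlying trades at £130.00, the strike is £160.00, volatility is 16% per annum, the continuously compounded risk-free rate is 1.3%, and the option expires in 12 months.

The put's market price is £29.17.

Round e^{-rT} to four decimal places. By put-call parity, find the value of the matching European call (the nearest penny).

£1.23

e^(−rT) = e^(−0.013·1) = 0.9871
Put-call parity: C − P = S − K·e^(−rT) = 130 − 160·0.9871 = 130 − 157.9360 = -27.9360
C = P + (C − P) = 29.17 + (-27.9360) = 1.2340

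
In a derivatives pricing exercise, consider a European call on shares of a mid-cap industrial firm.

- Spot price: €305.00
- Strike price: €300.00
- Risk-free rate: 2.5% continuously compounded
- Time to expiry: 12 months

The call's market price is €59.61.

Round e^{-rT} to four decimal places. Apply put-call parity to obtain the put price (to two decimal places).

exp(−rT) = exp(−0.025·1) = 0.9753
Put-call parity: C − P = S − K·e^(−rT) = 305 − 300·0.9753 = 305 − 292.5900 = 12.4100
P = C − (C − P) = 59.61 − (12.4100) = 47.2000

€47.20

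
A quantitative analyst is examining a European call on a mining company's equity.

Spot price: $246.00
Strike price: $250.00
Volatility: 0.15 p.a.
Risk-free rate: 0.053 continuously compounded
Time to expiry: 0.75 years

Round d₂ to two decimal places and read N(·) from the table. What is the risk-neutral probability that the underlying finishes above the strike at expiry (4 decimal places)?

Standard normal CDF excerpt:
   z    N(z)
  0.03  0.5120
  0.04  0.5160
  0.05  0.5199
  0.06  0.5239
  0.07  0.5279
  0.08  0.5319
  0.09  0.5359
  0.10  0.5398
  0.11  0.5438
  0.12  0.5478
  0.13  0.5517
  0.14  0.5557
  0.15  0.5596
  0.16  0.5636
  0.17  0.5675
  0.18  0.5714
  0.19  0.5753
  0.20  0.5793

0.5478

σ√T = 0.15·√0.75 = 0.1299
d₁ = [ln(246/250) + (0.053 + ½·0.15²)·0.75] / (σ√T) = (-0.0161 + 0.0482) / 0.1299 = 0.2468 → 0.25
d₂ = 0.2468 − 0.1299 = 0.1169 → 0.12
Risk-neutral Pr[S_T > K] = N(d₂) = N(0.12) = 0.5478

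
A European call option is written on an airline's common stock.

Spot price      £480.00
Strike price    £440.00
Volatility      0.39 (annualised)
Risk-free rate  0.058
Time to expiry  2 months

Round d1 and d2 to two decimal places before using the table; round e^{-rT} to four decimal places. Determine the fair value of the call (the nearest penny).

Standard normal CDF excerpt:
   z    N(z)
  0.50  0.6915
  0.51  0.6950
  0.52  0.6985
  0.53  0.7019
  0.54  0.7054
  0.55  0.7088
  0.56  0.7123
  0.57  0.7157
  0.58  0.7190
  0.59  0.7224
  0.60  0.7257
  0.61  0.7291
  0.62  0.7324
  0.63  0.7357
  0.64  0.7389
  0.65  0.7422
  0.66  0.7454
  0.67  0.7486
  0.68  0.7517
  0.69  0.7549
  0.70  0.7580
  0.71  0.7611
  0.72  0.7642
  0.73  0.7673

£56.48

σ√T = 0.39 × 0.4082 = 0.1592
d₁ = [ln(480/440) + (0.058 + 0.39²/2)·0.1667] / 0.1592 = [0.0870 + 0.0223] / 0.1592 = 0.6868 ⇒ 0.69
d₂ = d₁ − σ√T = 0.6868 − 0.1592 = 0.5276 ⇒ 0.53
e^(−rT) = e^(−0.058·0.1667) = 0.9904
N(d₁) = N(0.69) = 0.7549;  N(d₂) = N(0.53) = 0.7019
C = 480·0.7549 − 440·0.9904·0.7019 = 362.3520 − 305.8712 = 56.4808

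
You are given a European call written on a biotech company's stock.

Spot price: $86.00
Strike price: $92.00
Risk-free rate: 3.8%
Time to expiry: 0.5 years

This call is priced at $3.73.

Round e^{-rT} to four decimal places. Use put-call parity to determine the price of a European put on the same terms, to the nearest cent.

exp(−rT) = exp(−0.038·0.5) = 0.9812
Put-call parity: C − P = S − K·e^(−rT) = 86 − 92·0.9812 = 86 − 90.2704 = -4.2704
P = C − (C − P) = 3.73 − (-4.2704) = 8.0004

$8.00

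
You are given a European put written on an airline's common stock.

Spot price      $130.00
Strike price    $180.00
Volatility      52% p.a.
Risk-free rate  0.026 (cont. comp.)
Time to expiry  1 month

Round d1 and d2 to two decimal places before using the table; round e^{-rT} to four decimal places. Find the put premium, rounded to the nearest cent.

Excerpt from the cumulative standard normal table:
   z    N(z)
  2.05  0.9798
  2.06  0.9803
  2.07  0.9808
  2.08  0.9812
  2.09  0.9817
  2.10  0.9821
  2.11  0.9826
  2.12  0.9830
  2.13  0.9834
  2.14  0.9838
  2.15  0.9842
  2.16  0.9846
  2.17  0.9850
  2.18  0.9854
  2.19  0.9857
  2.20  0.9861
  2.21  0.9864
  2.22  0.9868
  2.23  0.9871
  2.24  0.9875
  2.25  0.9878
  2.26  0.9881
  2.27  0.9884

$49.73

T = 0.08333;  σ√T = 0.1501
d₁ = [ln(130/180) + (0.026 + 0.52²/2)·0.08333] / 0.1501 = [-0.3254 + 0.0134] / 0.1501 = -2.0784 ⇒ -2.08
d₂ = d₁ − σ√T = -2.0784 − 0.1501 = -2.2285 ⇒ -2.23
exp(−rT) = exp(−0.026·0.08333) = 0.9978
N(−d₂) = N(2.23) = 0.9871;  N(−d₁) = N(2.08) = 0.9812
P = 180·0.9978·0.9871 − 130·0.9812 = 177.2871 − 127.5560 = 49.7311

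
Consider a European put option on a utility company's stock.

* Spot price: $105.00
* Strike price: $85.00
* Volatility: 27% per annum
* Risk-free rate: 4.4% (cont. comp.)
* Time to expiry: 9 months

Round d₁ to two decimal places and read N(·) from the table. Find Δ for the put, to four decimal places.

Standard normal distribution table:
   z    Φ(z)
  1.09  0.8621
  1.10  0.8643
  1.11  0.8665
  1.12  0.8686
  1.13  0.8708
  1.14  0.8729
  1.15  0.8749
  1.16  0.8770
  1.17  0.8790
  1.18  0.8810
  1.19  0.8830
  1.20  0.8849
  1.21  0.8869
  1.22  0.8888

σ√T = 0.27·√0.75 = 0.2338
ln(S/K) + (r + σ²/2)T = ln(105/85) + (0.044 + 0.27²/2)·0.75 = 0.2113 + 0.0603 = 0.2716
d₁ = 0.2716 / 0.2338 = 1.1617 ≈ 1.16
N(d₁) = N(1.16) = 0.8770
Δ_put = N(d₁) − 1 = 0.8770 − 1 = -0.1230

-0.1230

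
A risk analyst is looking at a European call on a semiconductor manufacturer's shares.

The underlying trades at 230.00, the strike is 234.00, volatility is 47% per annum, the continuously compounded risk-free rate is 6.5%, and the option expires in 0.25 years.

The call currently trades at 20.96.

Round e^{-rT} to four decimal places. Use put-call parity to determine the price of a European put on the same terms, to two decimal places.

21.19

e^(−rT) = e^(−0.065·0.25) = 0.9839
Put-call parity: C − P = S − K·e^(−rT) = 230 − 234·0.9839 = 230 − 230.2326 = -0.2326
P = C − (C − P) = 20.96 − (-0.2326) = 21.1926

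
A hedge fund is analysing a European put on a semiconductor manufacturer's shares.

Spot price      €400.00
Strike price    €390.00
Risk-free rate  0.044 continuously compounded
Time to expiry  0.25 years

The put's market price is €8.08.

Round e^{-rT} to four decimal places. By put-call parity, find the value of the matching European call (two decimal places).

exp(−rT) = exp(−0.044·0.25) = 0.9891
Put-call parity: C − P = S − K·e^(−rT) = 400 − 390·0.9891 = 400 − 385.7490 = 14.2510
C = P + (C − P) = 8.08 + (14.2510) = 22.3310

€22.33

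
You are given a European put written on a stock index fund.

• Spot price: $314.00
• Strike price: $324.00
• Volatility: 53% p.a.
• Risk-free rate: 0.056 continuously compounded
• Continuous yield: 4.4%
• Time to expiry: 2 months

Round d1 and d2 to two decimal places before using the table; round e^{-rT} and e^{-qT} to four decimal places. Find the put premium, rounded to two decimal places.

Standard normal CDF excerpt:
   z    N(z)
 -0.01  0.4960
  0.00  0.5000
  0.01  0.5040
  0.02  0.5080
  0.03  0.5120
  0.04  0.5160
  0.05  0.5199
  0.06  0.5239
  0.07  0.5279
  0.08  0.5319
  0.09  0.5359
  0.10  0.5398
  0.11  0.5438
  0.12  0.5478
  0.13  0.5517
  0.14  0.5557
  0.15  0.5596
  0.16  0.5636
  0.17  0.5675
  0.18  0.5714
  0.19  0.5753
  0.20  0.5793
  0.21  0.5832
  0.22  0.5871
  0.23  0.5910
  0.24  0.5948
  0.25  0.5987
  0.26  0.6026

σ√T = 0.53·√0.1667 = 0.2164
ln(S/K) + (r − q + σ²/2)T = ln(314/324) + (0.056 − 0.044 + 0.53²/2)·0.1667 = -0.0314 + 0.0254 = -0.0059
d₁ = -0.0059 / 0.2164 = -0.0275 → -0.03
d₂ = d₁ − σ√T = -0.0275 − 0.2164 = -0.2438 → -0.24
e^(−qT) = e^(−0.044·0.1667) = 0.9927;  e^(−rT) = e^(−0.056·0.1667) = 0.9907
N(−d₂) = N(0.24) = 0.5948;  N(−d₁) = N(0.03) = 0.5120
P = 324·0.9907·0.5948 − 314·0.9927·0.5120 = 190.9229 − 159.5944 = 31.3286

$31.33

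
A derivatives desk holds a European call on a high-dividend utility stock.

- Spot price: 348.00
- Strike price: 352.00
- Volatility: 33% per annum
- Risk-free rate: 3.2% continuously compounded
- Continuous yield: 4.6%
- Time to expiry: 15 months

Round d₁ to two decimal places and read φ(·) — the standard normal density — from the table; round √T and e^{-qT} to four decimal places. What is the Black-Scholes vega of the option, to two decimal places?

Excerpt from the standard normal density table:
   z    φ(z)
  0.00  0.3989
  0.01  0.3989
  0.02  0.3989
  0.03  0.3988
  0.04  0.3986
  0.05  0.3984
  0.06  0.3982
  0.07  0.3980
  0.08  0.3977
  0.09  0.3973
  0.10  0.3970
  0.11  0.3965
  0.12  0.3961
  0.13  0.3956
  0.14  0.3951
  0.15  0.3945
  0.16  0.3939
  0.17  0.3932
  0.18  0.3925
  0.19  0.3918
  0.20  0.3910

σ√T = 0.33 × 1.1180 = 0.3690
d₁ = [ln(348/352) + (0.032 − 0.046 + 0.33²/2)·1.25] / 0.3690 = [-0.0114 + 0.0506] / 0.3690 = 0.1061 → 0.11
√T = √1.25 = 1.1180
φ(d₁) = φ(0.11) = 0.3965
e^(−qT) = e^(−0.046·1.25) = 0.9441
vega = S·e^(−qT)·φ(d₁)·√T = 348·0.9441·0.3965·1.1180 = 145.6405

145.64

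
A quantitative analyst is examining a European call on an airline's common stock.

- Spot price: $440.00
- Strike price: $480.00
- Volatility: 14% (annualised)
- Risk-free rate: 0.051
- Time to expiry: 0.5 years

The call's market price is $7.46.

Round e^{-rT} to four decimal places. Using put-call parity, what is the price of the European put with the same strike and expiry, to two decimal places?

e^(−rT) = e^(−0.051·0.5) = 0.9748
Put-call parity: C − P = S − K·e^(−rT) = 440 − 480·0.9748 = 440 − 467.9040 = -27.9040
P = C − (C − P) = 7.46 − (-27.9040) = 35.3640

$35.36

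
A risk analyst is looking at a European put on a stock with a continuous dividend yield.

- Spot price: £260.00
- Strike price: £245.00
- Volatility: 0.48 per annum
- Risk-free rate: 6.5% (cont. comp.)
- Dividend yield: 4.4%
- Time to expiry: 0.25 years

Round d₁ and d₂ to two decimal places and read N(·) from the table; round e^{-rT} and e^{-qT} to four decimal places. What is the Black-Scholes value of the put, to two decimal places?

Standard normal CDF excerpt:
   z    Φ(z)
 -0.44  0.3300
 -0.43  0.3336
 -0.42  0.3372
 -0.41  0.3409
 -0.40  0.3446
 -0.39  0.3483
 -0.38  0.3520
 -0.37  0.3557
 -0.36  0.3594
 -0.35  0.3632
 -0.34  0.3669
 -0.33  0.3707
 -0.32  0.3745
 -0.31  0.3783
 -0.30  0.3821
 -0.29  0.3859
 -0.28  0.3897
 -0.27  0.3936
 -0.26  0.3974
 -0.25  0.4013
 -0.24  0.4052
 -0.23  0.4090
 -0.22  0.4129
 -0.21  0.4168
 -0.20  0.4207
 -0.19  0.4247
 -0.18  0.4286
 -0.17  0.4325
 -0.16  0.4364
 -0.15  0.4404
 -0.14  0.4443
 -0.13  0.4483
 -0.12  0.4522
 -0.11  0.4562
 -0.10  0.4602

£16.59

T = 0.25;  σ√T = 0.2400
d₁ = [ln(260/245) + (0.065 − 0.044 + ½·0.48²)·0.25] / (σ√T) = (0.0594 + 0.0340) / 0.2400 = 0.3895 ≈ 0.39
d₂ = 0.3895 − 0.2400 = 0.1495 ≈ 0.15
e^(−qT) = e^(−0.044·0.25) = 0.9891;  e^(−rT) = e^(−0.065·0.25) = 0.9839
P = 245·0.9839·N(-0.15) − 260·0.9891·N(-0.39) = 245·0.9839·0.4404 − 260·0.9891·0.3483 = 106.1608 − 89.5709 = 16.5899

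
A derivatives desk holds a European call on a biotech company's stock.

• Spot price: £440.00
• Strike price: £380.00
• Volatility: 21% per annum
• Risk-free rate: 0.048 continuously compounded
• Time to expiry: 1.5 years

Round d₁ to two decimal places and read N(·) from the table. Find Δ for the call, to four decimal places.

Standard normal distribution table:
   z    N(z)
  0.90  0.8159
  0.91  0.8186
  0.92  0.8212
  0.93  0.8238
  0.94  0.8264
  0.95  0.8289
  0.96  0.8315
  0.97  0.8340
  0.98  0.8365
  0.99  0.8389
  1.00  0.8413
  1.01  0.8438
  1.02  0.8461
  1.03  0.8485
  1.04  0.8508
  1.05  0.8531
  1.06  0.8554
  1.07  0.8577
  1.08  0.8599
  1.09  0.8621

T = 1.5;  σ√T = 0.2572
d₁ = [ln(440/380) + (0.048 + 0.21²/2)·1.5] / 0.2572 = [0.1466 + 0.1051] / 0.2572 = 0.9785 ⇒ 0.98
N(d₁) = N(0.98) = 0.8365
Δ_call = N(d₁) = 0.8365

0.8365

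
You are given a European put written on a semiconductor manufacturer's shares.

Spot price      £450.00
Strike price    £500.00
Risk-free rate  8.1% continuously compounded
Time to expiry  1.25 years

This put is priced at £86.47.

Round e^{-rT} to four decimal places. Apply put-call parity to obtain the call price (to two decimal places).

£84.62

exp(−rT) = exp(−0.081·1.25) = 0.9037
Put-call parity: C − P = S − K·e^(−rT) = 450 − 500·0.9037 = 450 − 451.8500 = -1.8500
C = P + (C − P) = 86.47 + (-1.8500) = 84.6200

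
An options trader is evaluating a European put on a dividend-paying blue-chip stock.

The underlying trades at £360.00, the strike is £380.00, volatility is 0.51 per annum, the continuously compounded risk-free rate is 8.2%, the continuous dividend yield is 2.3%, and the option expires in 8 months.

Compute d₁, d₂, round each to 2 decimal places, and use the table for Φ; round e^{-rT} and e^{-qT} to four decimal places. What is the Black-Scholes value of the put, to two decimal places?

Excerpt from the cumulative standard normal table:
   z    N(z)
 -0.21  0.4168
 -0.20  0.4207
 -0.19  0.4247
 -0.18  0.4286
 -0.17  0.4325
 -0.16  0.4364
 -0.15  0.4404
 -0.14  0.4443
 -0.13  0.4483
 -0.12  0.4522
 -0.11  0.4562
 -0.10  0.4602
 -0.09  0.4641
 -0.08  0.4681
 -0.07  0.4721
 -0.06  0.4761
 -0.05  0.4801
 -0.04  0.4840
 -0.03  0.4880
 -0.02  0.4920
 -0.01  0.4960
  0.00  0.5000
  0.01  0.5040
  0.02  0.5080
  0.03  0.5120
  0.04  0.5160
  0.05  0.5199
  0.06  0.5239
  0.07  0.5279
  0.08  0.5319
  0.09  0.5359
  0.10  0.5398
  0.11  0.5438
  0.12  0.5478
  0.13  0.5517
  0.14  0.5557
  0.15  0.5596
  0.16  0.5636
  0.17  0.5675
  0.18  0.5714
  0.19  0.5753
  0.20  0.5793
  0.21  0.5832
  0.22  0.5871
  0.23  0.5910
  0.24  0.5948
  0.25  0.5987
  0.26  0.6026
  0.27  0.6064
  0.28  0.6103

£60.67

σ√T = 0.51·√0.6667 = 0.4164
ln(S/K) + (r − q + σ²/2)T = ln(360/380) + (0.082 − 0.023 + 0.51²/2)·0.6667 = -0.0541 + 0.1260 = 0.0720
d₁ = 0.0720 / 0.4164 = 0.1728 → 0.17
d₂ = d₁ − σ√T = 0.1728 − 0.4164 = -0.2436 → -0.24
exp(−qT) = exp(−0.023·0.6667) = 0.9848;  exp(−rT) = exp(−0.082·0.6667) = 0.9468
N(−d₂) = N(0.24) = 0.5948;  N(−d₁) = N(-0.17) = 0.4325
P = 380·0.9468·0.5948 − 360·0.9848·0.4325 = 213.9995 − 153.3334 = 60.6662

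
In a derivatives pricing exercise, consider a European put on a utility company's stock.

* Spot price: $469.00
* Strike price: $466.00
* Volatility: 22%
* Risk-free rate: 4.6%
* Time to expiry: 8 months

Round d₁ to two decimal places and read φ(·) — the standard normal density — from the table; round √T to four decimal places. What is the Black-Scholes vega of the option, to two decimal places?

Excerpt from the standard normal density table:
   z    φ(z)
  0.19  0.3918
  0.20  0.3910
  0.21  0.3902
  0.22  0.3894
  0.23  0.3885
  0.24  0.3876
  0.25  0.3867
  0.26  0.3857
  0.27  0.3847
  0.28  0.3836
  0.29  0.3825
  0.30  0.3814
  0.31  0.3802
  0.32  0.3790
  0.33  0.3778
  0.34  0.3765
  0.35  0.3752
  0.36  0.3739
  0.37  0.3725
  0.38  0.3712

146.05

σ√T = 0.22·√0.6667 = 0.1796
d₁ = [ln(469/466) + (0.046 + 0.22²/2)·0.6667] / 0.1796 = [0.0064 + 0.0468] / 0.1796 = 0.2963 which rounds to 0.30
√T = √0.6667 = 0.8165
φ(d₁) = φ(0.30) = 0.3814
vega = S·φ(d₁)·√T = 469·0.3814·0.8165 = 146.0527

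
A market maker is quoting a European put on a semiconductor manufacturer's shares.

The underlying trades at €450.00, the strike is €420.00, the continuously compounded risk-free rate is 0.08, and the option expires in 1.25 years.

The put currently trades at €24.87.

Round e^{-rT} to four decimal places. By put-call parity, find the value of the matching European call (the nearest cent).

exp(−rT) = exp(−0.08·1.25) = 0.9048
Put-call parity: C − P = S − K·e^(−rT) = 450 − 420·0.9048 = 450 − 380.0160 = 69.9840
C = P + (C − P) = 24.87 + (69.9840) = 94.8540

€94.85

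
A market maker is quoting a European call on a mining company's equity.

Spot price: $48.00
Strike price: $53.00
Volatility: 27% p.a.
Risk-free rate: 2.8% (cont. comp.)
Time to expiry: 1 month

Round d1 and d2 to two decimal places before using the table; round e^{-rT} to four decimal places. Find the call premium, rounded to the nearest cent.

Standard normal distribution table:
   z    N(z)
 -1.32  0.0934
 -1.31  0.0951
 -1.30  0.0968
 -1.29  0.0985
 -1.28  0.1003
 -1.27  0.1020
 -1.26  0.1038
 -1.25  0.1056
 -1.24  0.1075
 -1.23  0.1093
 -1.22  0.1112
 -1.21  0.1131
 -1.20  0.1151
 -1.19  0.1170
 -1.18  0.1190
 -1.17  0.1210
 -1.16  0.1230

T = 0.08333;  σ√T = 0.0779
d₁ = [ln(48/53) + (0.028 + 0.27²/2)·0.08333] / 0.0779 = [-0.0991 + 0.0054] / 0.0779 = -1.2024 which rounds to -1.20
d₂ = d₁ − σ√T = -1.2024 − 0.0779 = -1.2804 which rounds to -1.28
exp(−rT) = exp(−0.028·0.08333) = 0.9977
C = 48·N(-1.20) − 53·0.9977·N(-1.28) = 48·0.1151 − 53·0.9977·0.1003 = 5.5248 − 5.3037 = 0.2211

$0.22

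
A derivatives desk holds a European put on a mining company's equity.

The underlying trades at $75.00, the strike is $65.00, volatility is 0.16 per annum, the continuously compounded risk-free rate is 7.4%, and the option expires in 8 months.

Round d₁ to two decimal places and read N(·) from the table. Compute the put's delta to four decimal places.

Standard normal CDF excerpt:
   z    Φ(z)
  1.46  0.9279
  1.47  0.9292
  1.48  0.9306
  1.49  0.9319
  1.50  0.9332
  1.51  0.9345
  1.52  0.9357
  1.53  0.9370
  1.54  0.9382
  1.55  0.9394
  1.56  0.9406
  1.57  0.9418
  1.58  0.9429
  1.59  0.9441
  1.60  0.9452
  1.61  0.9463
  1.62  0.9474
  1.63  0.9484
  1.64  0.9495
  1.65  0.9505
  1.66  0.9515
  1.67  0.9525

σ√T = 0.16 × 0.8165 = 0.1306
d₁ = [ln(75/65) + (0.074 + 0.16²/2)·0.6667] / 0.1306 = [0.1431 + 0.0579] / 0.1306 = 1.5383 ≈ 1.54
N(d₁) = N(1.54) = 0.9382
Δ_put = N(d₁) − 1 = 0.9382 − 1 = -0.0618

-0.0618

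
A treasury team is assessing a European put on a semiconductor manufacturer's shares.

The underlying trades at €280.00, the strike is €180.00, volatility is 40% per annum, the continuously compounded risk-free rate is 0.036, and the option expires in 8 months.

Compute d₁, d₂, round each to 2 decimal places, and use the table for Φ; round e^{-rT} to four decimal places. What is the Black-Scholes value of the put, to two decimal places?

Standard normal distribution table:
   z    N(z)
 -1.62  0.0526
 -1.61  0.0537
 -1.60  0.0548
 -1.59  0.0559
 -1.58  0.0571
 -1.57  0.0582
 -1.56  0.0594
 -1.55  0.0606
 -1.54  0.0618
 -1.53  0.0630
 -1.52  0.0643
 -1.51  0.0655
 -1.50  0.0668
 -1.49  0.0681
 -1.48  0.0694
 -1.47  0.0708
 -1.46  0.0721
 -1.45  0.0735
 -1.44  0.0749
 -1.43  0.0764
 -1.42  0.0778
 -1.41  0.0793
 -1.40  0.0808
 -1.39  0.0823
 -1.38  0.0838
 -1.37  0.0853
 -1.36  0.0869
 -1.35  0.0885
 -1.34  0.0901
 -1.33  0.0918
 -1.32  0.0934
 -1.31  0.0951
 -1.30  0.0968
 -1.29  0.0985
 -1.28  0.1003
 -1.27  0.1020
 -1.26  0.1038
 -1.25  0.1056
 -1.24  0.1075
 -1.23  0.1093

€2.59

T = 0.6667;  σ√T = 0.3266
ln(S/K) + (r + σ²/2)T = ln(280/180) + (0.036 + 0.4²/2)·0.6667 = 0.4418 + 0.0773 = 0.5192
d₁ = 0.5192 / 0.3266 = 1.5896 → 1.59
d₂ = d₁ − σ√T = 1.5896 − 0.3266 = 1.2630 → 1.26
e^(−rT) = e^(−0.036·0.6667) = 0.9763
N(−d₂) = N(-1.26) = 0.1038;  N(−d₁) = N(-1.59) = 0.0559
P = 180·0.9763·0.1038 − 280·0.0559 = 18.2412 − 15.6520 = 2.5892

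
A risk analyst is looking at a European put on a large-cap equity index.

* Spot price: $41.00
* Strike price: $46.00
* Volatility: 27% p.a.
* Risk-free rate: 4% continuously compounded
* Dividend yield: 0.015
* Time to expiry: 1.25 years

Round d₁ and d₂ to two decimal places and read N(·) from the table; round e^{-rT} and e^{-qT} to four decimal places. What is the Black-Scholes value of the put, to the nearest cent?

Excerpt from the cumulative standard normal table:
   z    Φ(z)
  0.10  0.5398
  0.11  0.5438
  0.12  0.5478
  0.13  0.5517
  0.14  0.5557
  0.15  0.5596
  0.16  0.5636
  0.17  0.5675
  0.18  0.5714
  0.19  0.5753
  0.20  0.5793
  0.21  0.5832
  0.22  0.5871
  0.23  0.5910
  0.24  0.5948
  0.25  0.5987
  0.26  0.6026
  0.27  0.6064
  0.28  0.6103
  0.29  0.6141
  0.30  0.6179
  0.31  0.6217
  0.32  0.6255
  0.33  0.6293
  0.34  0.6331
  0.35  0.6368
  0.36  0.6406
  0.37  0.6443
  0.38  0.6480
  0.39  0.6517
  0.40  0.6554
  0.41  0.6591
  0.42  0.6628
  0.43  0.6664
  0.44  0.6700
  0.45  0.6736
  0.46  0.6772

σ√T = 0.27·√1.25 = 0.3019
d₁ = [ln(41/46) + (0.04 − 0.015 + ½·0.27²)·1.25] / (σ√T) = (-0.1151 + 0.0768) / 0.3019 = -0.1267 ⇒ -0.13
d₂ = -0.1267 − 0.3019 = -0.4286 ⇒ -0.43
e^(−qT) = e^(−0.015·1.25) = 0.9814;  e^(−rT) = e^(−0.04·1.25) = 0.9512
N(−d₂) = N(0.43) = 0.6664;  N(−d₁) = N(0.13) = 0.5517
P = 46·0.9512·0.6664 − 41·0.9814·0.5517 = 29.1585 − 22.1990 = 6.9595

$6.96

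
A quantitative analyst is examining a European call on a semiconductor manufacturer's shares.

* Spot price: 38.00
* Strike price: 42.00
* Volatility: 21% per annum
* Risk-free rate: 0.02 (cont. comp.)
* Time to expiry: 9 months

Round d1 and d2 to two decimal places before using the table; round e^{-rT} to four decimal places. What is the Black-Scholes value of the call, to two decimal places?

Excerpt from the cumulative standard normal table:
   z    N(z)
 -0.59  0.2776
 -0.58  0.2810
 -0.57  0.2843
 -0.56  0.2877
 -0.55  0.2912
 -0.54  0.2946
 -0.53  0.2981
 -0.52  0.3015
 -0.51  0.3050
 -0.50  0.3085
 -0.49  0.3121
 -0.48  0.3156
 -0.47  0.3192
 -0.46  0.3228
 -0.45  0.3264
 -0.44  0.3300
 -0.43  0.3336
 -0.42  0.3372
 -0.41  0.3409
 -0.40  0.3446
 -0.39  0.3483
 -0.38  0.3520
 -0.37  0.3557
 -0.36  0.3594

T = 0.75;  σ√T = 0.1819
ln(S/K) + (r + σ²/2)T = ln(38/42) + (0.02 + 0.21²/2)·0.75 = -0.1001 + 0.0315 = -0.0685
d₁ = -0.0685 / 0.1819 = -0.3769 which rounds to -0.38
d₂ = d₁ − σ√T = -0.3769 − 0.1819 = -0.5588 which rounds to -0.56
exp(−rT) = exp(−0.02·0.75) = 0.9851
N(d₁) = N(-0.38) = 0.3520;  N(d₂) = N(-0.56) = 0.2877
C = 38·0.3520 − 42·0.9851·0.2877 = 13.3760 − 11.9034 = 1.4726

1.47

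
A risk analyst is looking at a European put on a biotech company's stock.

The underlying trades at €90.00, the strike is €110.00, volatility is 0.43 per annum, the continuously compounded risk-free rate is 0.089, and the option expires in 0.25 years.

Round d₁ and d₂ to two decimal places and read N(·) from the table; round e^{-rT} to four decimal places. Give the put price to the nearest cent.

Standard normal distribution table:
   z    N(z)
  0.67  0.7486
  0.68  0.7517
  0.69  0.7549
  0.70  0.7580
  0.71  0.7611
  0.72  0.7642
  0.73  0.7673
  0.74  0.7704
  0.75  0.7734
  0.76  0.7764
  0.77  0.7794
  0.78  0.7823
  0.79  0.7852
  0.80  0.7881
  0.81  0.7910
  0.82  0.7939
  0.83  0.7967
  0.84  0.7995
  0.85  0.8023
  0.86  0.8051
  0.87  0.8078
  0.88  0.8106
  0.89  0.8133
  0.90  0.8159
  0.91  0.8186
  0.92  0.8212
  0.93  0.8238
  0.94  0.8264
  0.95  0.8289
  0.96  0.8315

€20.13

σ√T = 0.43·√0.25 = 0.2150
d₁ = [ln(90/110) + (0.089 + 0.43²/2)·0.25] / 0.2150 = [-0.2007 + 0.0454] / 0.2150 = -0.7224 → -0.72
d₂ = d₁ − σ√T = -0.7224 − 0.2150 = -0.9374 → -0.94
e^(−rT) = e^(−0.089·0.25) = 0.9780
N(−d₂) = N(0.94) = 0.8264;  N(−d₁) = N(0.72) = 0.7642
P = 110·0.9780·0.8264 − 90·0.7642 = 88.9041 − 68.7780 = 20.1261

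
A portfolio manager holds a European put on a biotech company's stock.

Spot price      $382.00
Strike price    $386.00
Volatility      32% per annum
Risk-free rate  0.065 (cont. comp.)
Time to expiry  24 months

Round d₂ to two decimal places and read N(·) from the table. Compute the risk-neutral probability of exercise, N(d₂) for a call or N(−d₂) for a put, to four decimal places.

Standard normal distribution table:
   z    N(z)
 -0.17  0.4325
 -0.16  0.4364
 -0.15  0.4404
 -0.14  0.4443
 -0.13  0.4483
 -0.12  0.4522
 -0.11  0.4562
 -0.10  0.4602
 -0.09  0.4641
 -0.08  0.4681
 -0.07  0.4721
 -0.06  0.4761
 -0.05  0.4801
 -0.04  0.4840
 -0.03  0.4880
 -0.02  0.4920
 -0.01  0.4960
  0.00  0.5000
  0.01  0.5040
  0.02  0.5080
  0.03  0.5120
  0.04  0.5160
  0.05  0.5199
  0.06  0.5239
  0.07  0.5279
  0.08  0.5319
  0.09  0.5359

σ√T = 0.32 × 1.4142 = 0.4525
ln(S/K) + (r + σ²/2)T = ln(382/386) + (0.065 + 0.32²/2)·2 = -0.0104 + 0.2324 = 0.2220
d₁ = 0.2220 / 0.4525 = 0.4905 → 0.49
d₂ = d₁ − σ√T = 0.4905 − 0.4525 = 0.0380 → 0.04
Pr(exercise) under Q = N(−d₂) = N(-0.04) = 0.4840

0.4840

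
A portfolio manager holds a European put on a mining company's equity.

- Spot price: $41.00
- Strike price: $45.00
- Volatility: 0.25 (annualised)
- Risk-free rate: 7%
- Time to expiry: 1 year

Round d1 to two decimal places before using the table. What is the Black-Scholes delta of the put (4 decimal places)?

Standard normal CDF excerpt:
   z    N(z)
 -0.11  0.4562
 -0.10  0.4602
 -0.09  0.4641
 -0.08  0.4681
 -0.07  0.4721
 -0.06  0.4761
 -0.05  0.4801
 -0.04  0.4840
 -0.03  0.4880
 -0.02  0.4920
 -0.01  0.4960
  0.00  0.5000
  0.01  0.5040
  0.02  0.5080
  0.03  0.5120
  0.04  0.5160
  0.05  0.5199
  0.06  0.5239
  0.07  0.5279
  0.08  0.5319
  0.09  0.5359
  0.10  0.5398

σ√T = 0.25 × 1.0000 = 0.2500
d₁ = [ln(41/45) + (0.07 + 0.25²/2)·1] / 0.2500 = [-0.0931 + 0.1013] / 0.2500 = 0.0326 → 0.03
N(d₁) = N(0.03) = 0.5120
Δ_put = N(d₁) − 1 = 0.5120 − 1 = -0.4880

-0.4880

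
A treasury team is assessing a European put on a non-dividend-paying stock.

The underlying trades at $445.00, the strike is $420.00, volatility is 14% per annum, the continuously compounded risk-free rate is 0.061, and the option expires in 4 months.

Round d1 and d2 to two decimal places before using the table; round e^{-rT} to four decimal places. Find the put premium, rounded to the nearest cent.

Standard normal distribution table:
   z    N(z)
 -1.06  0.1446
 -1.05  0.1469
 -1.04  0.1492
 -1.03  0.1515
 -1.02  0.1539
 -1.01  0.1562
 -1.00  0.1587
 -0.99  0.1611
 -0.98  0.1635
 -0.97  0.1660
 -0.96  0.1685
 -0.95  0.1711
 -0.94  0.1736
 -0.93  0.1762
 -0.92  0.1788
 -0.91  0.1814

$3.01

σ√T = 0.14 × 0.5774 = 0.0808
d₁ = [ln(445/420) + (0.061 + ½·0.14²)·0.3333] / (σ√T) = (0.0578 + 0.0236) / 0.0808 = 1.0073 ⇒ 1.01
d₂ = 1.0073 − 0.0808 = 0.9265 ⇒ 0.93
exp(−rT) = exp(−0.061·0.3333) = 0.9799
N(−d₂) = N(-0.93) = 0.1762;  N(−d₁) = N(-1.01) = 0.1562
P = 420·0.9799·0.1762 − 445·0.1562 = 72.5165 − 69.5090 = 3.0075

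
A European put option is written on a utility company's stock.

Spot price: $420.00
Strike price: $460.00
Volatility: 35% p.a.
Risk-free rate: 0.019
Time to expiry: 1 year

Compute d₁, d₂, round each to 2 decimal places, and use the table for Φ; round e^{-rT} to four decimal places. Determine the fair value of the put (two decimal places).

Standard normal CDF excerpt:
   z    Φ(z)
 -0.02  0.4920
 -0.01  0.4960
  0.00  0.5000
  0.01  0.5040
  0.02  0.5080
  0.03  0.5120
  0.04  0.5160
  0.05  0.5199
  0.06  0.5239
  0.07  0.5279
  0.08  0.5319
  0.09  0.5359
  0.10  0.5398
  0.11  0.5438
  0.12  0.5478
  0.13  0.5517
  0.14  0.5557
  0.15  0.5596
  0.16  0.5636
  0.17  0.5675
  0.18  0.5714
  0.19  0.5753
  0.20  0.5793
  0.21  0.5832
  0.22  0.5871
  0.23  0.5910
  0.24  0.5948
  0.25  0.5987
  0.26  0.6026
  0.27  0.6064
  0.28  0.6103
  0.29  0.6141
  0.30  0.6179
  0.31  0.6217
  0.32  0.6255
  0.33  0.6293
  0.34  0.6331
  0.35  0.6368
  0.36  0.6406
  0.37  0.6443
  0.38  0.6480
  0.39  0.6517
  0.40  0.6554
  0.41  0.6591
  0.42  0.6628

$77.44

T = 1;  σ√T = 0.3500
d₁ = [ln(420/460) + (0.019 + 0.35²/2)·1] / 0.3500 = [-0.0910 + 0.0802] / 0.3500 = -0.0306 → -0.03
d₂ = d₁ − σ√T = -0.0306 − 0.3500 = -0.3806 → -0.38
e^(−rT) = e^(−0.019·1) = 0.9812
N(−d₂) = N(0.38) = 0.6480;  N(−d₁) = N(0.03) = 0.5120
P = 460·0.9812·0.6480 − 420·0.5120 = 292.4761 − 215.0400 = 77.4361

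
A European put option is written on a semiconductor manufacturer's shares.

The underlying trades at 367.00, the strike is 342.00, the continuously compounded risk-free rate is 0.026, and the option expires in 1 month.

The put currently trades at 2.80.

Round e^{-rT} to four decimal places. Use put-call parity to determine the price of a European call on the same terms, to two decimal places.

28.55

e^(−rT) = e^(−0.026·0.08333) = 0.9978
Put-call parity: C − P = S − K·e^(−rT) = 367 − 342·0.9978 = 367 − 341.2476 = 25.7524
C = P + (C − P) = 2.80 + (25.7524) = 28.5524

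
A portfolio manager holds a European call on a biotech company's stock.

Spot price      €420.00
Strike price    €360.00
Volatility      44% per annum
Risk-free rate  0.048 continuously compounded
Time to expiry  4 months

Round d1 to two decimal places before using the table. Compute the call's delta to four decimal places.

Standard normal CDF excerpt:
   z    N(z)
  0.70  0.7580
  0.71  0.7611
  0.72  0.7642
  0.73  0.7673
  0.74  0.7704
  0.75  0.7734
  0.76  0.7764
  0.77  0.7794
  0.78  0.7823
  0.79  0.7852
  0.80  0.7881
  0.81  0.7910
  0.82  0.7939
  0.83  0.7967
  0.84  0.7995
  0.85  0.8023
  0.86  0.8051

σ√T = 0.44·√0.3333 = 0.2540
d₁ = [ln(420/360) + (0.048 + 0.44²/2)·0.3333] / 0.2540 = [0.1542 + 0.0483] / 0.2540 = 0.7968 → 0.80
N(d₁) = N(0.80) = 0.7881
Δ_call = N(d₁) = 0.7881

0.7881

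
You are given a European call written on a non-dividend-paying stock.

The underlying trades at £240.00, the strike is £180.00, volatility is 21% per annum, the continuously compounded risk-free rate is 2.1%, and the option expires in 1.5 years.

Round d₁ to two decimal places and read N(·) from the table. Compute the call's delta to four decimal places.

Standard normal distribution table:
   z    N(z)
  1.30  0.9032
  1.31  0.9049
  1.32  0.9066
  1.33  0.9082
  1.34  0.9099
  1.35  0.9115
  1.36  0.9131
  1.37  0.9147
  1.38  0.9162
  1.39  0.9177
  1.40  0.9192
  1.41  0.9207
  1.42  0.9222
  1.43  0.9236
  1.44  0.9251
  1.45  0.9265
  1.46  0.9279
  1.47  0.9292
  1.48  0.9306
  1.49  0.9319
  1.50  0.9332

0.9147

T = 1.5;  σ√T = 0.2572
d₁ = [ln(240/180) + (0.021 + 0.21²/2)·1.5] / 0.2572 = [0.2877 + 0.0646] / 0.2572 = 1.3696 ≈ 1.37
N(d₁) = N(1.37) = 0.9147
Δ_call = N(d₁) = 0.9147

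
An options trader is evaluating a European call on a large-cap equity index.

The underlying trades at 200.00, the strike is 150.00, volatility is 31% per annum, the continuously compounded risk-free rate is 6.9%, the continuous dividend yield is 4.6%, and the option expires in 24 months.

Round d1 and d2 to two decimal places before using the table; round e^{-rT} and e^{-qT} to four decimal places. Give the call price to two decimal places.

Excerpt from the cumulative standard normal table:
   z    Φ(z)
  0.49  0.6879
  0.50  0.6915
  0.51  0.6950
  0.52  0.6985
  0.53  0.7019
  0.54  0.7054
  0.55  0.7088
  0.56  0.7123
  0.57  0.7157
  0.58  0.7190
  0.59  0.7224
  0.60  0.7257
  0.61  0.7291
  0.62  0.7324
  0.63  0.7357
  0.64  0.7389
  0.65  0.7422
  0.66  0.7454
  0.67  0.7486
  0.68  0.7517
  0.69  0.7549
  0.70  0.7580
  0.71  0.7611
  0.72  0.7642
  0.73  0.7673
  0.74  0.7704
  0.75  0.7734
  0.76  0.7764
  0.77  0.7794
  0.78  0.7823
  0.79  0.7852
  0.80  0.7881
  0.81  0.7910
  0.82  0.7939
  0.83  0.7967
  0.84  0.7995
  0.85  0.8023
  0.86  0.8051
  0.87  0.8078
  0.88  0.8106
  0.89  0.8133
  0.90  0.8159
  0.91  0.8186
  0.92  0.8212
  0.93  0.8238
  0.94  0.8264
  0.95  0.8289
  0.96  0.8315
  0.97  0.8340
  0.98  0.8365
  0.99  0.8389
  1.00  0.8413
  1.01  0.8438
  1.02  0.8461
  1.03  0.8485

σ√T = 0.31·√2 = 0.4384
d₁ = [ln(200/150) + (0.069 − 0.046 + ½·0.31²)·2] / (σ√T) = (0.2877 + 0.1421) / 0.4384 = 0.9803 ≈ 0.98
d₂ = 0.9803 − 0.4384 = 0.5419 ≈ 0.54
exp(−qT) = exp(−0.046·2) = 0.9121;  exp(−rT) = exp(−0.069·2) = 0.8711
N(d₁) = N(0.98) = 0.8365;  N(d₂) = N(0.54) = 0.7054
C = 200·0.9121·0.8365 − 150·0.8711·0.7054 = 152.5943 − 92.1711 = 60.4232

60.42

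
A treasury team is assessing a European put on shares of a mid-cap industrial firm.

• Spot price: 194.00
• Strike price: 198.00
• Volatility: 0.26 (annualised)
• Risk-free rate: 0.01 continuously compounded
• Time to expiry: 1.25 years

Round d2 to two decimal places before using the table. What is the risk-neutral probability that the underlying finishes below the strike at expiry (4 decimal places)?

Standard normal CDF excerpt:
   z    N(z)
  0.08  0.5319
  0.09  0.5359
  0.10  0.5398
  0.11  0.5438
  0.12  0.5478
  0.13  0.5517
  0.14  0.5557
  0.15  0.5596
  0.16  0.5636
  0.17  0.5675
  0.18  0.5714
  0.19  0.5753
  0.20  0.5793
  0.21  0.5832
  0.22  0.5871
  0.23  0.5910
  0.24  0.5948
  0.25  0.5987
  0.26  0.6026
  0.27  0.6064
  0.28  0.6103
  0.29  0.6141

0.5675

σ√T = 0.26·√1.25 = 0.2907
d₁ = [ln(194/198) + (0.01 + 0.26²/2)·1.25] / 0.2907 = [-0.0204 + 0.0548] / 0.2907 = 0.1181 ⇒ 0.12
d₂ = d₁ − σ√T = 0.1181 − 0.2907 = -0.1726 ⇒ -0.17
Pr(exercise) under Q = N(−d₂) = N(0.17) = 0.5675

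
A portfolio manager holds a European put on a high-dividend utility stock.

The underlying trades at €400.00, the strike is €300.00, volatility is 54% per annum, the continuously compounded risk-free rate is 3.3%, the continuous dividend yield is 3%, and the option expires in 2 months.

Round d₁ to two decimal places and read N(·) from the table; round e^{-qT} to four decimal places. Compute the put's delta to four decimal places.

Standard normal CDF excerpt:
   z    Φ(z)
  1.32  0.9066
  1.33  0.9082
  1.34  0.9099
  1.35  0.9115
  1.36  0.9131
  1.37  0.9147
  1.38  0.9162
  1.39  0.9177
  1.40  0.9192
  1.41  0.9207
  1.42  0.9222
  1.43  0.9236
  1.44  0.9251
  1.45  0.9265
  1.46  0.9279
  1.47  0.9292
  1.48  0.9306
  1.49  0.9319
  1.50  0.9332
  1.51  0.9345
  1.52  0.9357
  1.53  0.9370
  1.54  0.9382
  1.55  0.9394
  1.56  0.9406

T = 0.1667;  σ√T = 0.2205
d₁ = [ln(400/300) + (0.033 − 0.03 + 0.54²/2)·0.1667] / 0.2205 = [0.2877 + 0.0248] / 0.2205 = 1.4174 ⇒ 1.42
N(d₁) = N(1.42) = 0.9222
Δ_put = e^(−qT)·(N(d₁) − 1) = 0.9950·(0.9222 − 1) = -0.0774

-0.0774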